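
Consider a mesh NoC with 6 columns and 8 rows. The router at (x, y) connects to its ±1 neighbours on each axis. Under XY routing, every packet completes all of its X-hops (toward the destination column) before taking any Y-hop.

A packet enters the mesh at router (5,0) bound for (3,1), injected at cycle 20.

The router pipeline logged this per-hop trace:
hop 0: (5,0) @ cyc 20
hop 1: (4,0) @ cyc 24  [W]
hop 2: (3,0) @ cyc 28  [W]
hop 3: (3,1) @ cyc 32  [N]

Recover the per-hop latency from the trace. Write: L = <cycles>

Δcyc across hop 0→1: 24 − 20 = 4.
Per-hop latency L = Δcyc = 4.

L = 4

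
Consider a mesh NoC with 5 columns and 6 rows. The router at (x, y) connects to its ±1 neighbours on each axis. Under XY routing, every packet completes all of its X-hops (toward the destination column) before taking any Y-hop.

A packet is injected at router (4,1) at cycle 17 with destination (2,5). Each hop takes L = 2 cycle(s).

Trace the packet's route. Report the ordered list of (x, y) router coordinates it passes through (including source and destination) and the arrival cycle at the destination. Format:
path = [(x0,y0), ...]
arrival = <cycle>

[0] x=4 y=1 t=17
[1] x=3 y=1 t=19 →W
[2] x=2 y=1 t=21 →W
[3] x=2 y=2 t=23 →N
[4] x=2 y=3 t=25 →N
[5] x=2 y=4 t=27 →N
[6] x=2 y=5 t=29 →N

path = [(4,1), (3,1), (2,1), (2,2), (2,3), (2,4), (2,5)]
arrival = 29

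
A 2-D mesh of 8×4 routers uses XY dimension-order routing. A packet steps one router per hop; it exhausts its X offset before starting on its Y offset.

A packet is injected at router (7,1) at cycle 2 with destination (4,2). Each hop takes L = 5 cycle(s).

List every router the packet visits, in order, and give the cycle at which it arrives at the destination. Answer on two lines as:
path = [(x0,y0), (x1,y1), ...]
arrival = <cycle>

path = [(7,1), (6,1), (5,1), (4,1), (4,2)]
arrival = 22

t=2: at (7,1)
t=7: at (6,1) after W
t=12: at (5,1) after W
t=17: at (4,1) after W
t=22: at (4,2) after N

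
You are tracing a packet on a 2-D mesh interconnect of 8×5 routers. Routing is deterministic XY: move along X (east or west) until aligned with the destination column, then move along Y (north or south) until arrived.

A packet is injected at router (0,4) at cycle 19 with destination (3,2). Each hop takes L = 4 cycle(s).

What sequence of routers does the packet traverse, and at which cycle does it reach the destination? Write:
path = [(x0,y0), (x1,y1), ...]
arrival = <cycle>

t=19: at (0,4)
t=23: at (1,4) after E
t=27: at (2,4) after E
t=31: at (3,4) after E
t=35: at (3,3) after S
t=39: at (3,2) after S

path = [(0,4), (1,4), (2,4), (3,4), (3,3), (3,2)]
arrival = 39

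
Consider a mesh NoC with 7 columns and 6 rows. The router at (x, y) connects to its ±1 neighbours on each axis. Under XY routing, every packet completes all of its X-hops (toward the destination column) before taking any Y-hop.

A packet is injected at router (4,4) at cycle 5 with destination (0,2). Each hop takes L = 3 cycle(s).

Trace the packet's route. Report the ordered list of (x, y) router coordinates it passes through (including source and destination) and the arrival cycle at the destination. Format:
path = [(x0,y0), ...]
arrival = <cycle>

t=5: at (4,4)
t=8: at (3,4) after W
t=11: at (2,4) after W
t=14: at (1,4) after W
t=17: at (0,4) after W
t=20: at (0,3) after S
t=23: at (0,2) after S

path = [(4,4), (3,4), (2,4), (1,4), (0,4), (0,3), (0,2)]
arrival = 23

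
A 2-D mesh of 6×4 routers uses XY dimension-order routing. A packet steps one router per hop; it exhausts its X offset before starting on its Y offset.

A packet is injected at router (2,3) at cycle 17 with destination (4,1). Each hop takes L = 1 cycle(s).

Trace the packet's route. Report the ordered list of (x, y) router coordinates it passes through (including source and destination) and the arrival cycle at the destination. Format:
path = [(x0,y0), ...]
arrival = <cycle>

path = [(2,3), (3,3), (4,3), (4,2), (4,1)]
arrival = 21

t=17: at (2,3)
t=18: at (3,3) after E
t=19: at (4,3) after E
t=20: at (4,2) after S
t=21: at (4,1) after S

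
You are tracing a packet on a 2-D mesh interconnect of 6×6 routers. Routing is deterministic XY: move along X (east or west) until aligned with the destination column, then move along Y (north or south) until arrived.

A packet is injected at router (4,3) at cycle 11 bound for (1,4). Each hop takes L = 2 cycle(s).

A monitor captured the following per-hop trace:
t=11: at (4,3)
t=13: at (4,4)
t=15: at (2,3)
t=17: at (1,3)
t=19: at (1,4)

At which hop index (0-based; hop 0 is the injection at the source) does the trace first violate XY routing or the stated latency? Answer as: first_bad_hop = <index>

first_bad_hop = 1

  1: Δx=+0 Δy=+1 Δt=2 [BAD: Y-move but x=4≠1]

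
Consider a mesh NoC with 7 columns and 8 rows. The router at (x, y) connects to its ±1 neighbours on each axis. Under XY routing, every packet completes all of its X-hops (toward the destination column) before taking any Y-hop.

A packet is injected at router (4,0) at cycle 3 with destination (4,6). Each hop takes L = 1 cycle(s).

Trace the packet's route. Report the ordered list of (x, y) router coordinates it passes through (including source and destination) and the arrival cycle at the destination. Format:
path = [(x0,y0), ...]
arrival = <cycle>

path = [(4,0), (4,1), (4,2), (4,3), (4,4), (4,5), (4,6)]
arrival = 9

hop 0: (4,0) @ cyc 3
hop 1: (4,1) @ cyc 4  [N]
hop 2: (4,2) @ cyc 5  [N]
hop 3: (4,3) @ cyc 6  [N]
hop 4: (4,4) @ cyc 7  [N]
hop 5: (4,5) @ cyc 8  [N]
hop 6: (4,6) @ cyc 9  [N]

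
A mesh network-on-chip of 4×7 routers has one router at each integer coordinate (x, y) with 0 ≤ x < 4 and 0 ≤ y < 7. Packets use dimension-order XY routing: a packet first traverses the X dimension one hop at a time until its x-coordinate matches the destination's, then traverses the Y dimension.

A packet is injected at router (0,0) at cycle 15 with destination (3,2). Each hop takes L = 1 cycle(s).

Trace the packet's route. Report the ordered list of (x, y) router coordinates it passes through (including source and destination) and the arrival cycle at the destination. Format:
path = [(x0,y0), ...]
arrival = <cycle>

path = [(0,0), (1,0), (2,0), (3,0), (3,1), (3,2)]
arrival = 20

#0 — 0,0 | c15
#1 — 1,0 | c16 | E
#2 — 2,0 | c17 | E
#3 — 3,0 | c18 | E
#4 — 3,1 | c19 | N
#5 — 3,2 | c20 | N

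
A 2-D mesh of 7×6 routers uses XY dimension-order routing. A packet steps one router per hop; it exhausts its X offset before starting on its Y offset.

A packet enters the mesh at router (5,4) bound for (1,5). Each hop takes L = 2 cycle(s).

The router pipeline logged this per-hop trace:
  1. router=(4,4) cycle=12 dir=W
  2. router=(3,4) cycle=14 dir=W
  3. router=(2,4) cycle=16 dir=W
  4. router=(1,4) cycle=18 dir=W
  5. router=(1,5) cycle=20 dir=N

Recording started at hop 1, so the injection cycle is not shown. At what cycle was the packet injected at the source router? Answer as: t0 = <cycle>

t0 = 10

At hop 1 the cycle is 12; in general cyc_k = t0 + kL.
Subtract one hop: t0 = 12 − 2 = 10.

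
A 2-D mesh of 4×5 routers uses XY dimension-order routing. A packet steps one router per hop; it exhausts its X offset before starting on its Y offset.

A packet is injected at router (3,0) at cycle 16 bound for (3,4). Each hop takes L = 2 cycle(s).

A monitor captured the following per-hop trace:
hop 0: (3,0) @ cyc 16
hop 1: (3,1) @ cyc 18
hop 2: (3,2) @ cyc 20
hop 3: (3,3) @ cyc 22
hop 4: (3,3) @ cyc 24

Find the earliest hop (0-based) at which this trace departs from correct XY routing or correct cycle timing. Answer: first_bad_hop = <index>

  1: Δx=+0 Δy=+1 Δt=2 [ok]
  2: Δx=+0 Δy=+1 Δt=2 [ok]
  3: Δx=+0 Δy=+1 Δt=2 [ok]
  4: Δx=+0 Δy=+0 Δt=2 [BAD: non-unit step]

first_bad_hop = 4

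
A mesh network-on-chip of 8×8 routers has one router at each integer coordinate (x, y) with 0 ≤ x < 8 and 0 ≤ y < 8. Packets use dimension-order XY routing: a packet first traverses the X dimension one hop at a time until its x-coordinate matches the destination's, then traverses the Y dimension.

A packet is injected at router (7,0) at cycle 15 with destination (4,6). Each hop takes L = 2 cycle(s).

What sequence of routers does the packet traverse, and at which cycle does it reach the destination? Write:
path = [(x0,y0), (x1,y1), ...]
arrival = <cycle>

path = [(7,0), (6,0), (5,0), (4,0), (4,1), (4,2), (4,3), (4,4), (4,5), (4,6)]
arrival = 33

  0. router=(7,0) cycle=15 (inject)
  1. router=(6,0) cycle=17 dir=W
  2. router=(5,0) cycle=19 dir=W
  3. router=(4,0) cycle=21 dir=W
  4. router=(4,1) cycle=23 dir=N
  5. router=(4,2) cycle=25 dir=N
  6. router=(4,3) cycle=27 dir=N
  7. router=(4,4) cycle=29 dir=N
  8. router=(4,5) cycle=31 dir=N
  9. router=(4,6) cycle=33 dir=N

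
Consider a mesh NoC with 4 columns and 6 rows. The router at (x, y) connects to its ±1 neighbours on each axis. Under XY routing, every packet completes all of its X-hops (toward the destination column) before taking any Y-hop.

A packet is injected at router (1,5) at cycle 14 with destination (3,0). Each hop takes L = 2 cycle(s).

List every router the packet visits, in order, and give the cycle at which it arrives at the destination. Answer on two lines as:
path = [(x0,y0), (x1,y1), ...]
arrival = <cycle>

t=14: at (1,5)
t=16: at (2,5) after E
t=18: at (3,5) after E
t=20: at (3,4) after S
t=22: at (3,3) after S
t=24: at (3,2) after S
t=26: at (3,1) after S
t=28: at (3,0) after S

path = [(1,5), (2,5), (3,5), (3,4), (3,3), (3,2), (3,1), (3,0)]
arrival = 28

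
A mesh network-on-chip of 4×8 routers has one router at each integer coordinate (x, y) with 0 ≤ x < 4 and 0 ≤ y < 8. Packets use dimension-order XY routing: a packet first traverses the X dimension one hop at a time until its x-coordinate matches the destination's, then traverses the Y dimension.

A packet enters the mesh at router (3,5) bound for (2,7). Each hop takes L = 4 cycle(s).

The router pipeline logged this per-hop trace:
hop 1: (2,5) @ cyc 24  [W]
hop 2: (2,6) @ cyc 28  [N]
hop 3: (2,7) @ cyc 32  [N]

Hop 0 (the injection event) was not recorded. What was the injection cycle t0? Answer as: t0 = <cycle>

cyc[1] = 24 and cyc[k] = t0 + k·L for every k.
Therefore t0 = 24 − L = 20.

t0 = 20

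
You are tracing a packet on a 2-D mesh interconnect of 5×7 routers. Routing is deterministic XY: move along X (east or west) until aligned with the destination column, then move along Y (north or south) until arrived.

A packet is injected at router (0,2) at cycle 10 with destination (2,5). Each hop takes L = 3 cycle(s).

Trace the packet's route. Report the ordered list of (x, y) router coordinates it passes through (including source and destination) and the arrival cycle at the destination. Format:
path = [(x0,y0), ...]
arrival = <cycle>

  0. router=(0,2) cycle=10 (inject)
  1. router=(1,2) cycle=13 dir=E
  2. router=(2,2) cycle=16 dir=E
  3. router=(2,3) cycle=19 dir=N
  4. router=(2,4) cycle=22 dir=N
  5. router=(2,5) cycle=25 dir=N

path = [(0,2), (1,2), (2,2), (2,3), (2,4), (2,5)]
arrival = 25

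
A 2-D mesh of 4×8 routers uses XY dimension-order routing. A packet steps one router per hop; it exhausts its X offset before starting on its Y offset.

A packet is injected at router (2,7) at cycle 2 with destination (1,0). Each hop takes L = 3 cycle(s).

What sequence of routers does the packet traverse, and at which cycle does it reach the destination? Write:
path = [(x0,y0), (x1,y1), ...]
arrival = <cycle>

t=2: at (2,7)
t=5: at (1,7) after W
t=8: at (1,6) after S
t=11: at (1,5) after S
t=14: at (1,4) after S
t=17: at (1,3) after S
t=20: at (1,2) after S
t=23: at (1,1) after S
t=26: at (1,0) after S

path = [(2,7), (1,7), (1,6), (1,5), (1,4), (1,3), (1,2), (1,1), (1,0)]
arrival = 26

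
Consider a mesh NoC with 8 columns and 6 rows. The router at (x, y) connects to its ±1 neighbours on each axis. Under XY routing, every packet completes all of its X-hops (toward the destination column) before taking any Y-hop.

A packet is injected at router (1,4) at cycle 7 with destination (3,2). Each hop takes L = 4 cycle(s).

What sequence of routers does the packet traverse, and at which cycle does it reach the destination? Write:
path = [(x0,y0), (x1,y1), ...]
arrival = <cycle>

#0 — 1,4 | c7
#1 — 2,4 | c11 | E
#2 — 3,4 | c15 | E
#3 — 3,3 | c19 | S
#4 — 3,2 | c23 | S

path = [(1,4), (2,4), (3,4), (3,3), (3,2)]
arrival = 23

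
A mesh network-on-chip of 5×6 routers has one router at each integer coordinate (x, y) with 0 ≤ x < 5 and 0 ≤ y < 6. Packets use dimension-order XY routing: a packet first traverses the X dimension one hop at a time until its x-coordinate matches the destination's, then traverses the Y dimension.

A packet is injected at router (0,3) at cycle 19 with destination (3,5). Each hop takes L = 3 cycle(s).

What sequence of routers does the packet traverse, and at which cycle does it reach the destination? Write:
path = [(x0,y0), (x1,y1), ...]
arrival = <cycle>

path = [(0,3), (1,3), (2,3), (3,3), (3,4), (3,5)]
arrival = 34

#0 — 0,3 | c19
#1 — 1,3 | c22 | E
#2 — 2,3 | c25 | E
#3 — 3,3 | c28 | E
#4 — 3,4 | c31 | N
#5 — 3,5 | c34 | N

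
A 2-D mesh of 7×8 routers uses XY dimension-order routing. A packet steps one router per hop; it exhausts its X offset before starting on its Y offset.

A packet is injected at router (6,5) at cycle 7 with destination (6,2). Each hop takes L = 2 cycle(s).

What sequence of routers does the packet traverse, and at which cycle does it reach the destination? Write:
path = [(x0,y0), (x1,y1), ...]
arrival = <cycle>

  0. router=(6,5) cycle=7 (inject)
  1. router=(6,4) cycle=9 dir=S
  2. router=(6,3) cycle=11 dir=S
  3. router=(6,2) cycle=13 dir=S

path = [(6,5), (6,4), (6,3), (6,2)]
arrival = 13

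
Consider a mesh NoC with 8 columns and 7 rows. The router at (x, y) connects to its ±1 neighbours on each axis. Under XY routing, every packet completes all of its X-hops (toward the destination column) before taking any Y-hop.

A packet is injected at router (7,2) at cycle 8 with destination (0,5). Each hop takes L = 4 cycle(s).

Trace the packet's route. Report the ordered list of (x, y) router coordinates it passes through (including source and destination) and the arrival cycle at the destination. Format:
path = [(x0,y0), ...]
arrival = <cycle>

path = [(7,2), (6,2), (5,2), (4,2), (3,2), (2,2), (1,2), (0,2), (0,3), (0,4), (0,5)]
arrival = 48

hop 0: (7,2) @ cyc 8
hop 1: (6,2) @ cyc 12  [W]
hop 2: (5,2) @ cyc 16  [W]
hop 3: (4,2) @ cyc 20  [W]
hop 4: (3,2) @ cyc 24  [W]
hop 5: (2,2) @ cyc 28  [W]
hop 6: (1,2) @ cyc 32  [W]
hop 7: (0,2) @ cyc 36  [W]
hop 8: (0,3) @ cyc 40  [N]
hop 9: (0,4) @ cyc 44  [N]
hop 10: (0,5) @ cyc 48  [N]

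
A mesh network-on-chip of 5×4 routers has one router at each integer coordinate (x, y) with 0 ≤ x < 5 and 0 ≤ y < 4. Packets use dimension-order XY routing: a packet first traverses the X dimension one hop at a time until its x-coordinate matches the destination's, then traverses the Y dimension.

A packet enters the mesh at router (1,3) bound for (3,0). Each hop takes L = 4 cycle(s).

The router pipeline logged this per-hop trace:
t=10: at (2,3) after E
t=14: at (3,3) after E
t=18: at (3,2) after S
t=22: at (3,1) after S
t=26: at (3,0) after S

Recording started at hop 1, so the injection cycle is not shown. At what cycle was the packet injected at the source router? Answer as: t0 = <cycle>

Hop 1 reached at cycle 10; hop k is at t0 + k·L.
t0 = cyc[1] − L = 10 − 4 = 6.

t0 = 6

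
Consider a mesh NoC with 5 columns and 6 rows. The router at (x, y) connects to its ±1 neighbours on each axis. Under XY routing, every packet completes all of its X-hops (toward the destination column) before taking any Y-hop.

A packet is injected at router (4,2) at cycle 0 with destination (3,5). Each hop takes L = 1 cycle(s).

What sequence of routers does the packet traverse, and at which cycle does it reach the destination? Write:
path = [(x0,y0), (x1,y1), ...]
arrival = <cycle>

#0 — 4,2 | c0
#1 — 3,2 | c1 | W
#2 — 3,3 | c2 | N
#3 — 3,4 | c3 | N
#4 — 3,5 | c4 | N

path = [(4,2), (3,2), (3,3), (3,4), (3,5)]
arrival = 4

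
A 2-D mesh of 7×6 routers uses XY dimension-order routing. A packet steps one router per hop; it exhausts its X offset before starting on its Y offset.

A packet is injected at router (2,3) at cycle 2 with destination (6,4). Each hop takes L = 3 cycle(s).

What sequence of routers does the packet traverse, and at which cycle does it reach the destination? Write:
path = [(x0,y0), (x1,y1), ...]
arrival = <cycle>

[0] x=2 y=3 t=2
[1] x=3 y=3 t=5 →E
[2] x=4 y=3 t=8 →E
[3] x=5 y=3 t=11 →E
[4] x=6 y=3 t=14 →E
[5] x=6 y=4 t=17 →N

path = [(2,3), (3,3), (4,3), (5,3), (6,3), (6,4)]
arrival = 17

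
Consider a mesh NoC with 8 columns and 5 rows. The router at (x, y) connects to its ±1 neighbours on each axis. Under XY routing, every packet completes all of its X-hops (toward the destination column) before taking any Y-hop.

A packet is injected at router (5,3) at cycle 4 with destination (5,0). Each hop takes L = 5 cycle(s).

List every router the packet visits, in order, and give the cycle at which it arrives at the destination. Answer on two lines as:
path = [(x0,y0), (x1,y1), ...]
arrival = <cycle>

[0] x=5 y=3 t=4
[1] x=5 y=2 t=9 →S
[2] x=5 y=1 t=14 →S
[3] x=5 y=0 t=19 →S

path = [(5,3), (5,2), (5,1), (5,0)]
arrival = 19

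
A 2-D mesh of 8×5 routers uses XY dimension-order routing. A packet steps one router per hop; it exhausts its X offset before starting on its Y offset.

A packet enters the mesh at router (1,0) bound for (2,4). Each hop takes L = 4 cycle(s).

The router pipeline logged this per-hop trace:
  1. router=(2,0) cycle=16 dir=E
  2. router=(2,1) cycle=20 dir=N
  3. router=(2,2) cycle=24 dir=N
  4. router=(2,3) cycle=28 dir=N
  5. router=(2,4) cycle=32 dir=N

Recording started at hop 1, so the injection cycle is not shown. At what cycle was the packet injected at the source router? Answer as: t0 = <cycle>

Hop 1 reached at cycle 16; hop k is at t0 + k·L.
So t0 = 16 − 1·4 = 12.

t0 = 12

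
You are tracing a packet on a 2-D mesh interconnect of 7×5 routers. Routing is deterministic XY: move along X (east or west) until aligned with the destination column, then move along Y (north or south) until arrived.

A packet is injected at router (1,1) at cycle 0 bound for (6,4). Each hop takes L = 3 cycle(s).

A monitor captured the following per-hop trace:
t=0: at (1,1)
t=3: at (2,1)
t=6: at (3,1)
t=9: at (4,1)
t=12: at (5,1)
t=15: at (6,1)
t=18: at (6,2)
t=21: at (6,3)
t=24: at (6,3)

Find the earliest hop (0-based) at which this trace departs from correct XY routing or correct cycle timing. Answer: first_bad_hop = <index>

hop 1: step (+1,+0), +3 cyc — ok
hop 2: step (+1,+0), +3 cyc — ok
hop 3: step (+1,+0), +3 cyc — ok
hop 4: step (+1,+0), +3 cyc — ok
hop 5: step (+1,+0), +3 cyc — ok
hop 6: step (+0,+1), +3 cyc — ok
hop 7: step (+0,+1), +3 cyc — ok
hop 8: step (+0,+0), +3 cyc — BAD: non-unit step

first_bad_hop = 8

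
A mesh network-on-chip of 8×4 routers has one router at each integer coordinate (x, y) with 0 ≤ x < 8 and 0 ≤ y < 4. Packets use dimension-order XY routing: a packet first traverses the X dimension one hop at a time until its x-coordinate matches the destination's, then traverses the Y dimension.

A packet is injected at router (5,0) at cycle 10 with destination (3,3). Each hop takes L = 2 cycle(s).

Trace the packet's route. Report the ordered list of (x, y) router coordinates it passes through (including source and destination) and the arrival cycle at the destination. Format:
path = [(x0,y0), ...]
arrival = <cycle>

path = [(5,0), (4,0), (3,0), (3,1), (3,2), (3,3)]
arrival = 20

  0. router=(5,0) cycle=10 (inject)
  1. router=(4,0) cycle=12 dir=W
  2. router=(3,0) cycle=14 dir=W
  3. router=(3,1) cycle=16 dir=N
  4. router=(3,2) cycle=18 dir=N
  5. router=(3,3) cycle=20 dir=N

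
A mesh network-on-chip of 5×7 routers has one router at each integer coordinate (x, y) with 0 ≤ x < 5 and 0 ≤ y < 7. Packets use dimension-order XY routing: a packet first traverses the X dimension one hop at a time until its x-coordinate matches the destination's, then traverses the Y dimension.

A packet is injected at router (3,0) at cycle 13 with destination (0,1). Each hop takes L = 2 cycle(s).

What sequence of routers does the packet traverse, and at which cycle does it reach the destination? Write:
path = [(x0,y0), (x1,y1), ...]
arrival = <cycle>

path = [(3,0), (2,0), (1,0), (0,0), (0,1)]
arrival = 21

hop 0: (3,0) @ cyc 13
hop 1: (2,0) @ cyc 15  [W]
hop 2: (1,0) @ cyc 17  [W]
hop 3: (0,0) @ cyc 19  [W]
hop 4: (0,1) @ cyc 21  [N]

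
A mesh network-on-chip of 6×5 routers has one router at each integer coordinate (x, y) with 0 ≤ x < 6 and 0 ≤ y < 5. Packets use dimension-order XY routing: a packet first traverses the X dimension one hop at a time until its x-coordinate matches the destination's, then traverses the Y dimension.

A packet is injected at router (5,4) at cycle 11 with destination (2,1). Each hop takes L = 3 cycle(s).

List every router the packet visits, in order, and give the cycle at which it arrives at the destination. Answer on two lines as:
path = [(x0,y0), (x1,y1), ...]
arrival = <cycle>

[0] x=5 y=4 t=11
[1] x=4 y=4 t=14 →W
[2] x=3 y=4 t=17 →W
[3] x=2 y=4 t=20 →W
[4] x=2 y=3 t=23 →S
[5] x=2 y=2 t=26 →S
[6] x=2 y=1 t=29 →S

path = [(5,4), (4,4), (3,4), (2,4), (2,3), (2,2), (2,1)]
arrival = 29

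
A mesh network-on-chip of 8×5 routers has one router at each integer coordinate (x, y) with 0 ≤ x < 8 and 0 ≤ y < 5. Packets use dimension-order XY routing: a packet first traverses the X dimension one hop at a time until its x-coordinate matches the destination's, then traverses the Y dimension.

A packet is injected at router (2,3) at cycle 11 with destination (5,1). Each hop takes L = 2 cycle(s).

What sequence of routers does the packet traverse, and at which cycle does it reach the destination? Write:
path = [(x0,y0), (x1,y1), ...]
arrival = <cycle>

#0 — 2,3 | c11
#1 — 3,3 | c13 | E
#2 — 4,3 | c15 | E
#3 — 5,3 | c17 | E
#4 — 5,2 | c19 | S
#5 — 5,1 | c21 | S

path = [(2,3), (3,3), (4,3), (5,3), (5,2), (5,1)]
arrival = 21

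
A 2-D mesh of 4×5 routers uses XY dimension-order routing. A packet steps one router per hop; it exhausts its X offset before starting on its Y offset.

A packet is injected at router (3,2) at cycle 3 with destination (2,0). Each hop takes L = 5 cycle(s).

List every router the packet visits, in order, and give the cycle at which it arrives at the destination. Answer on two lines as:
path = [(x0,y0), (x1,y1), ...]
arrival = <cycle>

path = [(3,2), (2,2), (2,1), (2,0)]
arrival = 18

t=3: at (3,2)
t=8: at (2,2) after W
t=13: at (2,1) after S
t=18: at (2,0) after S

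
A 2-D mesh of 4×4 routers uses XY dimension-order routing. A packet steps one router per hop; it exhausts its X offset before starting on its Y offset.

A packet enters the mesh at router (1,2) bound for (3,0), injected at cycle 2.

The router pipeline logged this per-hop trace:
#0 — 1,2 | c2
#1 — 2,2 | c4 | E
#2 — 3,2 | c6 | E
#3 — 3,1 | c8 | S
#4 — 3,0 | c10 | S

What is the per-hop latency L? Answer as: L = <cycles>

Between hops 0 and 1 the cycle counter advances 4 − 2 = 2.
That increment is L by definition: L = 2.

L = 2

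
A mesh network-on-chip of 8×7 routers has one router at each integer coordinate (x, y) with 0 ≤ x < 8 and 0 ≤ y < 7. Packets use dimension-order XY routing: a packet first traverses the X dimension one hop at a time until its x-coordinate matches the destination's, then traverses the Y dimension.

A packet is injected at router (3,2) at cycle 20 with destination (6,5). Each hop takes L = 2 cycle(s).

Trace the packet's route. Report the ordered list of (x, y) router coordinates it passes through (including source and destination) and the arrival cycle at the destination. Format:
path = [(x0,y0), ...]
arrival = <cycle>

hop 0: (3,2) @ cyc 20
hop 1: (4,2) @ cyc 22  [E]
hop 2: (5,2) @ cyc 24  [E]
hop 3: (6,2) @ cyc 26  [E]
hop 4: (6,3) @ cyc 28  [N]
hop 5: (6,4) @ cyc 30  [N]
hop 6: (6,5) @ cyc 32  [N]

path = [(3,2), (4,2), (5,2), (6,2), (6,3), (6,4), (6,5)]
arrival = 32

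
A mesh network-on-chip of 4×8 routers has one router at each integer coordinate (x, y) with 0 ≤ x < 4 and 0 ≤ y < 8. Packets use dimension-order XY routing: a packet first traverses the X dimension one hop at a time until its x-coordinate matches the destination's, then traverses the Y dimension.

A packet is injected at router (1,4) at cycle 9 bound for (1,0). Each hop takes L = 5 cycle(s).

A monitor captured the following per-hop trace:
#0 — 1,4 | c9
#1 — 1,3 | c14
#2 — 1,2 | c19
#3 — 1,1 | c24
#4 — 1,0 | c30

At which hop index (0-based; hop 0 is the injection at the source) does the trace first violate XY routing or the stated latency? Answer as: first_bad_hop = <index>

first_bad_hop = 4

hop 1: step (+0,-1), +5 cyc — ok
hop 2: step (+0,-1), +5 cyc — ok
hop 3: step (+0,-1), +5 cyc — ok
hop 4: step (+0,-1), +6 cyc — BAD: Δcyc=6≠L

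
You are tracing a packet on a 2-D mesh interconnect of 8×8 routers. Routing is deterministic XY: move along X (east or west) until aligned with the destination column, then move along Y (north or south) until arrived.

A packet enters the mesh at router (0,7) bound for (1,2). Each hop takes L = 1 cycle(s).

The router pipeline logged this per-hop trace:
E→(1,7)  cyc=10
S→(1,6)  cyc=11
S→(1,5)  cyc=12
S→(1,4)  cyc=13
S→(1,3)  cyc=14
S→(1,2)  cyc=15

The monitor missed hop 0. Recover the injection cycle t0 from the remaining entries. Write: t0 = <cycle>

Hop 1 reached at cycle 10; hop k is at t0 + k·L.
Subtract one hop: t0 = 10 − 1 = 9.

t0 = 9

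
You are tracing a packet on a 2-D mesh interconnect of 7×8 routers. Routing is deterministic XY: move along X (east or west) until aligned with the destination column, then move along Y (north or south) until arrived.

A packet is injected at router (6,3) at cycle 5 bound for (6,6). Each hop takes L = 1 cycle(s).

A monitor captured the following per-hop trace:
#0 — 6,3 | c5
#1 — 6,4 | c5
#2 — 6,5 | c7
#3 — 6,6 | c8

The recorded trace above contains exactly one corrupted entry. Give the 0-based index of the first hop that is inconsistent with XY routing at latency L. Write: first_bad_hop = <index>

[1] (+0,+1) / 0c ⇒ BAD: Δcyc=0≠L

first_bad_hop = 1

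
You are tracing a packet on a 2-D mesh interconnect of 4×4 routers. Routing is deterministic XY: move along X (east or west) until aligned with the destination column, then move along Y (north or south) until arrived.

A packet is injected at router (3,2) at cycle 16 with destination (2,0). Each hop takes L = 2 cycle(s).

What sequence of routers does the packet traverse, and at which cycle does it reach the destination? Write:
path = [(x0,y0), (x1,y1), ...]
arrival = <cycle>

#0 — 3,2 | c16
#1 — 2,2 | c18 | W
#2 — 2,1 | c20 | S
#3 — 2,0 | c22 | S

path = [(3,2), (2,2), (2,1), (2,0)]
arrival = 22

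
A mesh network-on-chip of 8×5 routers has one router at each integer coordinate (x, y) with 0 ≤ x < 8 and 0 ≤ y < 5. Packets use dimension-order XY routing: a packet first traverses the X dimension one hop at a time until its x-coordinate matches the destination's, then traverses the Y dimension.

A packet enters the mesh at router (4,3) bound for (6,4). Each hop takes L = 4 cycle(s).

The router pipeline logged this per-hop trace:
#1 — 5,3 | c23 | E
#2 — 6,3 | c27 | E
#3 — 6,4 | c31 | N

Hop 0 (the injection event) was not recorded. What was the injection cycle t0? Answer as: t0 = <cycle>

t0 = 19

Hop 1 reached at cycle 23; hop k is at t0 + k·L.
t0 = cyc[1] − L = 23 − 4 = 19.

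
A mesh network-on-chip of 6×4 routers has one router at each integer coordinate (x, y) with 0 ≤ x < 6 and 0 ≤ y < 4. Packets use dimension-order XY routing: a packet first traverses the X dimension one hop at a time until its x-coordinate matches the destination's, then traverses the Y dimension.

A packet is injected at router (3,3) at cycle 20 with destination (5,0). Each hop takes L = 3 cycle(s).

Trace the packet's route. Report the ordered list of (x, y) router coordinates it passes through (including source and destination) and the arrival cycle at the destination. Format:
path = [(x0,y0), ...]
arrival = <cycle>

path = [(3,3), (4,3), (5,3), (5,2), (5,1), (5,0)]
arrival = 35

src (3,3)  cyc=20
E→(4,3)  cyc=23
E→(5,3)  cyc=26
S→(5,2)  cyc=29
S→(5,1)  cyc=32
S→(5,0)  cyc=35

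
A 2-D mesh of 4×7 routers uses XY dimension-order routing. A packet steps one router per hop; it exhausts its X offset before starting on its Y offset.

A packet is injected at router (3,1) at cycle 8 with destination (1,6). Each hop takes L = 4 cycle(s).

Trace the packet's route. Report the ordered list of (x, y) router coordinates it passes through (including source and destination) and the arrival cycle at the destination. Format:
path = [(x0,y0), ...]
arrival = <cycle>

hop 0: (3,1) @ cyc 8
hop 1: (2,1) @ cyc 12  [W]
hop 2: (1,1) @ cyc 16  [W]
hop 3: (1,2) @ cyc 20  [N]
hop 4: (1,3) @ cyc 24  [N]
hop 5: (1,4) @ cyc 28  [N]
hop 6: (1,5) @ cyc 32  [N]
hop 7: (1,6) @ cyc 36  [N]

path = [(3,1), (2,1), (1,1), (1,2), (1,3), (1,4), (1,5), (1,6)]
arrival = 36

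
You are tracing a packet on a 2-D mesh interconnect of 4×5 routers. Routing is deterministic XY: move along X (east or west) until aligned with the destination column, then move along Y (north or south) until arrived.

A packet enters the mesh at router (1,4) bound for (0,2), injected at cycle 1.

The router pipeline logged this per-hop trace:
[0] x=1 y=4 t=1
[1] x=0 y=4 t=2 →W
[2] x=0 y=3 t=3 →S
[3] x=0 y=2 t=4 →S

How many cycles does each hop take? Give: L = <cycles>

cyc[1] − cyc[0] = 2 − 1 = 1.
Per-hop latency L = Δcyc = 1.

L = 1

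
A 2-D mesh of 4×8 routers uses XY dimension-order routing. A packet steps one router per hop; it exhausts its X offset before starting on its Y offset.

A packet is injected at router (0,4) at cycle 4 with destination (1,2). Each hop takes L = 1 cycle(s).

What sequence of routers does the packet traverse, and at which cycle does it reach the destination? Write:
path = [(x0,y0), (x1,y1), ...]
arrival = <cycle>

hop 0: (0,4) @ cyc 4
hop 1: (1,4) @ cyc 5  [E]
hop 2: (1,3) @ cyc 6  [S]
hop 3: (1,2) @ cyc 7  [S]

path = [(0,4), (1,4), (1,3), (1,2)]
arrival = 7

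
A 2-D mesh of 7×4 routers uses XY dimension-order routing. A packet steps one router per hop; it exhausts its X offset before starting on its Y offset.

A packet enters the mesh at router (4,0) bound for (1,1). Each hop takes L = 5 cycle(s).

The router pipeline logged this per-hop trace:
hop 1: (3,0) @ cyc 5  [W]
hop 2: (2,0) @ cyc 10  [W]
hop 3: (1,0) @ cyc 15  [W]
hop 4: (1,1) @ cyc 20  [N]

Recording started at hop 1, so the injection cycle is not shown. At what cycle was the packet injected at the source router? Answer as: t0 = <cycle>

The first recorded entry is hop 1 at cycle 5.
t0 = cyc[1] − L = 5 − 5 = 0.

t0 = 0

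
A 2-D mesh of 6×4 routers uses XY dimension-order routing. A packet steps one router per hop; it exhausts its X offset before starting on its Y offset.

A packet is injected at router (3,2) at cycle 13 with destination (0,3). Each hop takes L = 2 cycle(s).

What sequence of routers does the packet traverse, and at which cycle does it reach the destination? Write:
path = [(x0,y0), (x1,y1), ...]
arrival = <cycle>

path = [(3,2), (2,2), (1,2), (0,2), (0,3)]
arrival = 21

[0] x=3 y=2 t=13
[1] x=2 y=2 t=15 →W
[2] x=1 y=2 t=17 →W
[3] x=0 y=2 t=19 →W
[4] x=0 y=3 t=21 →N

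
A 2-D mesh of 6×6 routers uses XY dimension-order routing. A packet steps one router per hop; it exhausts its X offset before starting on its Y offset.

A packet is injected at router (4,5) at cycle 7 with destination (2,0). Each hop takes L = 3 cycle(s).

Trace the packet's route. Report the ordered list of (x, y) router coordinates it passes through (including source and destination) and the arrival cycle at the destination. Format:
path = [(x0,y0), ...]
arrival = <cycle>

path = [(4,5), (3,5), (2,5), (2,4), (2,3), (2,2), (2,1), (2,0)]
arrival = 28

src (4,5)  cyc=7
W→(3,5)  cyc=10
W→(2,5)  cyc=13
S→(2,4)  cyc=16
S→(2,3)  cyc=19
S→(2,2)  cyc=22
S→(2,1)  cyc=25
S→(2,0)  cyc=28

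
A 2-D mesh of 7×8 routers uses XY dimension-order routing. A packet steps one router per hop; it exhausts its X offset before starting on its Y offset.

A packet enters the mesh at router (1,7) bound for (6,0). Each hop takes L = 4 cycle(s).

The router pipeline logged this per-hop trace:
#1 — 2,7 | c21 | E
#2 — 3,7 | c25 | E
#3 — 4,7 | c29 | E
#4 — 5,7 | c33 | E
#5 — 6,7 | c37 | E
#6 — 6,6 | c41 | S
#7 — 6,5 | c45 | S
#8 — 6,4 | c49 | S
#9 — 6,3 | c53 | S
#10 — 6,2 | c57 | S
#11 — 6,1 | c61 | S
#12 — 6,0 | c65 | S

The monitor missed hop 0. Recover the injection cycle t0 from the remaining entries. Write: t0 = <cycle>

t0 = 17

The first recorded entry is hop 1 at cycle 21.
Subtract one hop: t0 = 21 − 4 = 17.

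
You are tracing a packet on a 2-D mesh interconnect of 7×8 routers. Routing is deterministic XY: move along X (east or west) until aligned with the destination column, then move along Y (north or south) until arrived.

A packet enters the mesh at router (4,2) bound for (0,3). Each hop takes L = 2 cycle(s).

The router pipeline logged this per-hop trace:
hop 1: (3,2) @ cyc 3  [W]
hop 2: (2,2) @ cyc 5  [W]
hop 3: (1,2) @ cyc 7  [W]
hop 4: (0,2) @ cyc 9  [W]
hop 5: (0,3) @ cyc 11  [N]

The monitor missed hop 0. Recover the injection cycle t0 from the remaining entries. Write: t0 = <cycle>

cyc[1] = 3 and cyc[k] = t0 + k·L for every k.
Therefore t0 = 3 − L = 1.

t0 = 1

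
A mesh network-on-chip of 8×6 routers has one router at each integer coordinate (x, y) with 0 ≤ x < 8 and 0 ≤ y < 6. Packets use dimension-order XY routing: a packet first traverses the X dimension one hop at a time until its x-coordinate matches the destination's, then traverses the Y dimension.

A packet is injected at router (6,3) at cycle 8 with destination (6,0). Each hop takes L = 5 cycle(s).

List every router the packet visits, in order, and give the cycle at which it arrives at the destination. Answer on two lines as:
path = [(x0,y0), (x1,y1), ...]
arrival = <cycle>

#0 — 6,3 | c8
#1 — 6,2 | c13 | S
#2 — 6,1 | c18 | S
#3 — 6,0 | c23 | S

path = [(6,3), (6,2), (6,1), (6,0)]
arrival = 23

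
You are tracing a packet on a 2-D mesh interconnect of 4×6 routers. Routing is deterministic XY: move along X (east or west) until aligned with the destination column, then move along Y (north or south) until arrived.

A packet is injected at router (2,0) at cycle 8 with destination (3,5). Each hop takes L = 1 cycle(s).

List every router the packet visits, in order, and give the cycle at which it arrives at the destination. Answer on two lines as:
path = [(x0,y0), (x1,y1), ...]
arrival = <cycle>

path = [(2,0), (3,0), (3,1), (3,2), (3,3), (3,4), (3,5)]
arrival = 14

#0 — 2,0 | c8
#1 — 3,0 | c9 | E
#2 — 3,1 | c10 | N
#3 — 3,2 | c11 | N
#4 — 3,3 | c12 | N
#5 — 3,4 | c13 | N
#6 — 3,5 | c14 | N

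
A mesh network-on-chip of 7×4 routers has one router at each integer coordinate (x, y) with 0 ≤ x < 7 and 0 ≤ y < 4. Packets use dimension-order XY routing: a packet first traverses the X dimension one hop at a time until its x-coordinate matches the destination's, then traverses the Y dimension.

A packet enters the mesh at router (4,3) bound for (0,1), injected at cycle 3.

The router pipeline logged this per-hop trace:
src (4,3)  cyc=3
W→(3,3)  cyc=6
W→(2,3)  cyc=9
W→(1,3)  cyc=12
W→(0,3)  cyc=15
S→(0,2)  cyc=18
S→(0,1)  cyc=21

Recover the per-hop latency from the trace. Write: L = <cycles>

cyc[1] − cyc[0] = 6 − 3 = 3.
One hop costs L cycles, so L = 3.

L = 3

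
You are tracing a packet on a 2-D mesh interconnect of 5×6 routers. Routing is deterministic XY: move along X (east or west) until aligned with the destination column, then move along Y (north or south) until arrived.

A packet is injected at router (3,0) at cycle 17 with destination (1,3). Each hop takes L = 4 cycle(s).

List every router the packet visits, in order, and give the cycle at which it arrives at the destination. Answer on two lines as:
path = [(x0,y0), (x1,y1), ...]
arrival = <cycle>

#0 — 3,0 | c17
#1 — 2,0 | c21 | W
#2 — 1,0 | c25 | W
#3 — 1,1 | c29 | N
#4 — 1,2 | c33 | N
#5 — 1,3 | c37 | N

path = [(3,0), (2,0), (1,0), (1,1), (1,2), (1,3)]
arrival = 37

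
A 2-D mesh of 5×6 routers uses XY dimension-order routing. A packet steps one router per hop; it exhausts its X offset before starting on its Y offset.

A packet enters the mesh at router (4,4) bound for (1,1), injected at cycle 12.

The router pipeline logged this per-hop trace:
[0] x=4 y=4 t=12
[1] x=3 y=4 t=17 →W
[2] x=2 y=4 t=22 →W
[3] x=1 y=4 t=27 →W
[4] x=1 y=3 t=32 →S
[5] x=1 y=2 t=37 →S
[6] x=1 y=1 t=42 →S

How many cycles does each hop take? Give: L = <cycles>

L = 5

cyc[1] − cyc[0] = 17 − 12 = 5.
Per-hop latency L = Δcyc = 5.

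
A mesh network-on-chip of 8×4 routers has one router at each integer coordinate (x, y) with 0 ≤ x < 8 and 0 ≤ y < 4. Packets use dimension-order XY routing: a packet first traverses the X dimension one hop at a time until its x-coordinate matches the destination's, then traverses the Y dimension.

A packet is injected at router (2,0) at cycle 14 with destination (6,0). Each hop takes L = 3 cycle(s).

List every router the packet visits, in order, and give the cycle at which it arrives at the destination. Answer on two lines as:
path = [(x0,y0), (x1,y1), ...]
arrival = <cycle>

src (2,0)  cyc=14
E→(3,0)  cyc=17
E→(4,0)  cyc=20
E→(5,0)  cyc=23
E→(6,0)  cyc=26

path = [(2,0), (3,0), (4,0), (5,0), (6,0)]
arrival = 26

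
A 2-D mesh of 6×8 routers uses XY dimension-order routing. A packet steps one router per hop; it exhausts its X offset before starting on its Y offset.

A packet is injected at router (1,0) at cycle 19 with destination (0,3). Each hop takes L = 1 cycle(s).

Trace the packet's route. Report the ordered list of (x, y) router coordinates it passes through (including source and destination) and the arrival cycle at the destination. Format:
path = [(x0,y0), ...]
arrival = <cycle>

path = [(1,0), (0,0), (0,1), (0,2), (0,3)]
arrival = 23

hop 0: (1,0) @ cyc 19
hop 1: (0,0) @ cyc 20  [W]
hop 2: (0,1) @ cyc 21  [N]
hop 3: (0,2) @ cyc 22  [N]
hop 4: (0,3) @ cyc 23  [N]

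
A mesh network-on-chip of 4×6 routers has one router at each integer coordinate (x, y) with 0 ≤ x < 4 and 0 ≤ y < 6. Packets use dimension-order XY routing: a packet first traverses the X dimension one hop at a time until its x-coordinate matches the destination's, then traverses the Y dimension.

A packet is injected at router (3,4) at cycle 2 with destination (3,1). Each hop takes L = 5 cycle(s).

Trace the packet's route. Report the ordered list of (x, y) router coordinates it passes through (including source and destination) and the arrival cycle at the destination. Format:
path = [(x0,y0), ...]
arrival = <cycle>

path = [(3,4), (3,3), (3,2), (3,1)]
arrival = 17

src (3,4)  cyc=2
S→(3,3)  cyc=7
S→(3,2)  cyc=12
S→(3,1)  cyc=17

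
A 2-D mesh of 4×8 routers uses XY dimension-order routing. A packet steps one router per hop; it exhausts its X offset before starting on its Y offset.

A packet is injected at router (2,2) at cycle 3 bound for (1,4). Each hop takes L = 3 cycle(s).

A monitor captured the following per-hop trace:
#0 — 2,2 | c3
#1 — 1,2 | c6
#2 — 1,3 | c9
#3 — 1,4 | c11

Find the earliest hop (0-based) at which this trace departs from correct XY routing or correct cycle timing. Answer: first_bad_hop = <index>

first_bad_hop = 3

[1] (-1,+0) / 3c ⇒ ok
[2] (+0,+1) / 3c ⇒ ok
[3] (+0,+1) / 2c ⇒ BAD: Δcyc=2≠L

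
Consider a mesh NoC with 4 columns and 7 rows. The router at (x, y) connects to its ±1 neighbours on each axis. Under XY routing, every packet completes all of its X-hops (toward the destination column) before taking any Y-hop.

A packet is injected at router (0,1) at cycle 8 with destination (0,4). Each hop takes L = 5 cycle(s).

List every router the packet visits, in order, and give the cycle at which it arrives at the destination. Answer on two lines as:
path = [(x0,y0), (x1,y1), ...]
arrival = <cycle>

path = [(0,1), (0,2), (0,3), (0,4)]
arrival = 23

hop 0: (0,1) @ cyc 8
hop 1: (0,2) @ cyc 13  [N]
hop 2: (0,3) @ cyc 18  [N]
hop 3: (0,4) @ cyc 23  [N]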